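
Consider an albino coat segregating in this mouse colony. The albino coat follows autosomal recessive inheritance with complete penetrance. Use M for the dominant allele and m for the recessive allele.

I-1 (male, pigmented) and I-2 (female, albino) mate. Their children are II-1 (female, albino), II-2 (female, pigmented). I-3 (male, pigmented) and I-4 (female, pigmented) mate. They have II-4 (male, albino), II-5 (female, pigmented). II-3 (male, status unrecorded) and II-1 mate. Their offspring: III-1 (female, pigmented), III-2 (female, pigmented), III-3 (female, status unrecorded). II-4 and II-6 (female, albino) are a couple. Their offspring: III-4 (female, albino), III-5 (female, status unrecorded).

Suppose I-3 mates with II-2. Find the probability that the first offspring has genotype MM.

1/4

I-3 is pigmented so carries M and passed m to II-4 (mm), so I-3 is Mm.
II-2 is pigmented so carries M and received m from I-2 (mm), so II-2 is Mm.
The cross gives 1/4 MM : 1/2 Mm : 1/4 mm, so P(offspring has genotype MM) = 1/4.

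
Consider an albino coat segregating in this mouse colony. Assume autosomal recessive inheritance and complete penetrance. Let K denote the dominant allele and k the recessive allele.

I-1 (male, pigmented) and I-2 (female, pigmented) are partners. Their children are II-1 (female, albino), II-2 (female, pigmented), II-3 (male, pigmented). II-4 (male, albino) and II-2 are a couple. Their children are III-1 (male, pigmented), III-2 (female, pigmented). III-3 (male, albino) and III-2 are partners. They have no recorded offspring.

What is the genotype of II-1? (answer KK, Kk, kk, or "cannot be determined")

kk

II-1 is albino, so II-1 is kk.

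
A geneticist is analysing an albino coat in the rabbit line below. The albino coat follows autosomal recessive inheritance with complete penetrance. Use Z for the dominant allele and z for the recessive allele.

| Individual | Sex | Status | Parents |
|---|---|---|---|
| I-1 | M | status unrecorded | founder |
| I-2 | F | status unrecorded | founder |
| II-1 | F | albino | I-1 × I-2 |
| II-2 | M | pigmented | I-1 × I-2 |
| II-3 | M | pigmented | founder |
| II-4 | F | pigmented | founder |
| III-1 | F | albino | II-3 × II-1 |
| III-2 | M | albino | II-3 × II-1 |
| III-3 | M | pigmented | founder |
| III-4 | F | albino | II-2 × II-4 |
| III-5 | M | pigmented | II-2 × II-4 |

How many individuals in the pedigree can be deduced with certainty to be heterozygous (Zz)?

Obligate heterozygotes: II-2 is pigmented so carries Z and passed z to III-4 (zz), so II-2 is Zz; II-3 is pigmented so carries Z and passed z to III-1 (zz), so II-3 is Zz; II-4 is pigmented so carries Z and passed z to III-4 (zz), so II-4 is Zz.
Every other individual is either homozygous by phenotype or has at least one consistent homozygous assignment, so the count is 3.

3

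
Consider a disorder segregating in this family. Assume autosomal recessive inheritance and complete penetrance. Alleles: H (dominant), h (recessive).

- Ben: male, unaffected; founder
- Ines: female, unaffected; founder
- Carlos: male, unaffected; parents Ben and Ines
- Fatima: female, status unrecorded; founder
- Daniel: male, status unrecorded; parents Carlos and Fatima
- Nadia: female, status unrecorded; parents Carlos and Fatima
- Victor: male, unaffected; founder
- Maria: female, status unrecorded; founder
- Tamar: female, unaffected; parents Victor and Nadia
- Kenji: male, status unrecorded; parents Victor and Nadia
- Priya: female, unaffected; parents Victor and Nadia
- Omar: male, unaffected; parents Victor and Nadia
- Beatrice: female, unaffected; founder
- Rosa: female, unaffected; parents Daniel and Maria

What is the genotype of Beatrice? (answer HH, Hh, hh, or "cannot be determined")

cannot be determined

Beatrice's phenotype allows HH or Hh, and no parent or child forces a single allele at both positions; consistent genotype assignments exist with Beatrice as HH or Hh.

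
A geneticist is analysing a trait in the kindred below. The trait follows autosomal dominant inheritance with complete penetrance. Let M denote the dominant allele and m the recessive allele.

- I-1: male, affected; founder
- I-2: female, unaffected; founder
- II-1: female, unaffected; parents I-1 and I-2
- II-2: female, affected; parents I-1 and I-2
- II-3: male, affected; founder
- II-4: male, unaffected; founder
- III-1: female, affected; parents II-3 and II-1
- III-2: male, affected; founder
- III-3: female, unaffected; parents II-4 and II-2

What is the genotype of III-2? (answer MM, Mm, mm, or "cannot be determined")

cannot be determined

III-2's phenotype allows MM or Mm, and no parent or child forces a single allele at both positions; consistent genotype assignments exist with III-2 as MM or Mm.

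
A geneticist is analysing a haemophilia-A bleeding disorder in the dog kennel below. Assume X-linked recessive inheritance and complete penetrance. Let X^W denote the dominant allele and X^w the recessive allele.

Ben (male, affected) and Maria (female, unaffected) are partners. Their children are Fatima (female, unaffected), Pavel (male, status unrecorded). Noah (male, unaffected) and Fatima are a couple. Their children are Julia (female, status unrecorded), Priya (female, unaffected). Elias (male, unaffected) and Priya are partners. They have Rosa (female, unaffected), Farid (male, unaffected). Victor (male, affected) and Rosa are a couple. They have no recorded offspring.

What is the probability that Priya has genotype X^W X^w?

1/3

Noah is unaffected, so Noah is X^W Y.
Fatima is unaffected so carries W and received w from Ben (X^w Y), so Fatima is X^W X^w.
Their cross gives offspring ratios 1/2 X^W X^W : 1/2 X^W X^w. Conditioning on Priya being unaffected, P(X^W X^w) = 1/2 / 1 = 1/2 before taking Priya's own offspring into account.
Elias is unaffected, so Elias is X^W Y.
Now use Priya's offspring. Probability of each recorded status — unaffected son Farid: 1/2 if Priya is X^W X^w, 1 if X^W X^W. (Rosa: equally likely either way, so uninformative.)
Bayes: P(X^W X^w) = 1/2·1/2 / (1/2·1/2 + 1/2·1) = 1/3.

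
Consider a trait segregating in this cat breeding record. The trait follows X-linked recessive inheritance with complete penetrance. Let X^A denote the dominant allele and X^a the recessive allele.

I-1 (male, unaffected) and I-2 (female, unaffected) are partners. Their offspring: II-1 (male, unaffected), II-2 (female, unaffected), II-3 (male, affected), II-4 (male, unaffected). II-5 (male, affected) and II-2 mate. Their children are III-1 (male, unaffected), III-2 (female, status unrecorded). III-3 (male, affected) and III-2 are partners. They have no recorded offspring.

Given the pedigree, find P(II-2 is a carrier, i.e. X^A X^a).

1/3

I-1 is unaffected, so I-1 is X^A Y.
I-2 is unaffected so carries A and passed a to II-3 (X^a Y), so I-2 is X^A X^a.
Their cross gives offspring ratios 1/2 X^A X^A : 1/2 X^A X^a. Conditioning on II-2 being unaffected, P(X^A X^a) = 1/2 / 1 = 1/2 before taking II-2's own offspring into account.
II-5 is affected, so II-5 is X^a Y.
Now use II-2's offspring. Probability of each recorded status — unaffected son III-1: 1/2 if II-2 is X^A X^a, 1 if X^A X^A. (III-2: equally likely either way, so uninformative.)
Bayes: P(X^A X^a) = 1/2·1/2 / (1/2·1/2 + 1/2·1) = 1/3.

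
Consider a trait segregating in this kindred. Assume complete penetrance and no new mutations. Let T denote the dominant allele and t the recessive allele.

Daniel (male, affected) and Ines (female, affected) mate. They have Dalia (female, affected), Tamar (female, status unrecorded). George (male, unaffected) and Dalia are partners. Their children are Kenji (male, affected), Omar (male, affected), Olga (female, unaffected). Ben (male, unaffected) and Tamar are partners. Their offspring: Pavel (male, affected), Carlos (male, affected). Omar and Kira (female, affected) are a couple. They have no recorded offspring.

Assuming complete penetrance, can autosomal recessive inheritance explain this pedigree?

A consistent assignment under autosomal recessive exists: Daniel tt, Ines tt, Dalia tt, Tamar tt, George Tt, Ben Tt, Kenji tt, Omar tt, Olga Tt, Kira tt, Pavel tt, Carlos tt.
In this assignment every recorded phenotype matches its genotype and every non-founder's genotype is obtainable from its parents' genotypes, so the pedigree is consistent.

Yes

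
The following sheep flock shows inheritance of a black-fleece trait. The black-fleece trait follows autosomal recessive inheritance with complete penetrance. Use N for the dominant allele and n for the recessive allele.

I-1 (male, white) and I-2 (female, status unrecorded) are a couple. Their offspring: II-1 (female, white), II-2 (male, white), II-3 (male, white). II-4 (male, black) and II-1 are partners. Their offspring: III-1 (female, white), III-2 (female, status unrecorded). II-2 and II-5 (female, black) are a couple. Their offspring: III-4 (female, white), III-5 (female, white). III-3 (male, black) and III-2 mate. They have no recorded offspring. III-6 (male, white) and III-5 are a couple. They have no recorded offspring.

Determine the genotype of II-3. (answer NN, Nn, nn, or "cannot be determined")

II-3's phenotype allows NN or Nn, and no parent or child forces a single allele at both positions; consistent genotype assignments exist with II-3 as NN or Nn.

cannot be determined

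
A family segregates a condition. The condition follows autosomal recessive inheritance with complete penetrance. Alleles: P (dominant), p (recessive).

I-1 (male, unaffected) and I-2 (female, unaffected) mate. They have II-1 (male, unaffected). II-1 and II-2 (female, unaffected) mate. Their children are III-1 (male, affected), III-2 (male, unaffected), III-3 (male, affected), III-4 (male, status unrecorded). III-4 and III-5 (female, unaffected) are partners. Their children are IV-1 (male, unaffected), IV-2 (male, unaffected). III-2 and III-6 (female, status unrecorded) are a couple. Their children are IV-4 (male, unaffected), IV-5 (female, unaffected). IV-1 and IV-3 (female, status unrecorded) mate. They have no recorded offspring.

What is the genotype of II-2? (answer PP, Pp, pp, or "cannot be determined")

From phenotype alone, II-2 is PP or Pp.
II-2 is unaffected so carries P and passed p to III-1 (pp), so II-2 is Pp.

Pp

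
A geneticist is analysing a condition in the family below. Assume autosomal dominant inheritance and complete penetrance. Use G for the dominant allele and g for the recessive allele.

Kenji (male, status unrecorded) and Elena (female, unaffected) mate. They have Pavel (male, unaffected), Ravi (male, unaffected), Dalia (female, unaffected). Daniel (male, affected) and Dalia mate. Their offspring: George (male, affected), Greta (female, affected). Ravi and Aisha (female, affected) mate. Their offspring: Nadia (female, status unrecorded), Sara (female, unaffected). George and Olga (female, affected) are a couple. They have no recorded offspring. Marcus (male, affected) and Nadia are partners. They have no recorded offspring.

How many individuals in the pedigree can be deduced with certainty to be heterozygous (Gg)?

Obligate heterozygotes: Aisha is affected so carries G and passed g to Sara (gg), so Aisha is Gg; George is affected so carries G and received g from Dalia (gg), so George is Gg; Greta is affected so carries G and received g from Dalia (gg), so Greta is Gg.
Every other individual is either homozygous by phenotype or has at least one consistent homozygous assignment, so the count is 3.

3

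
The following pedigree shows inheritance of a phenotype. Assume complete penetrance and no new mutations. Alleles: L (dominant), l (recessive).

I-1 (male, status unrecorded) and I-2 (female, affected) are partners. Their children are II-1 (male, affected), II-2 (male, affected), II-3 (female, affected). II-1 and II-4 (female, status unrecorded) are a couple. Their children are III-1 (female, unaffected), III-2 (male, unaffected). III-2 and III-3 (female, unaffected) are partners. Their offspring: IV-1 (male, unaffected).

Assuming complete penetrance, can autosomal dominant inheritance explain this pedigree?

Yes

A consistent assignment under autosomal dominant exists: I-1 LL, I-2 Ll, II-1 Ll, II-2 LL, II-3 LL, II-4 Ll, III-1 ll, III-2 ll, III-3 ll, IV-1 ll.
In this assignment every recorded phenotype matches its genotype and every non-founder's genotype is obtainable from its parents' genotypes, so the pedigree is consistent.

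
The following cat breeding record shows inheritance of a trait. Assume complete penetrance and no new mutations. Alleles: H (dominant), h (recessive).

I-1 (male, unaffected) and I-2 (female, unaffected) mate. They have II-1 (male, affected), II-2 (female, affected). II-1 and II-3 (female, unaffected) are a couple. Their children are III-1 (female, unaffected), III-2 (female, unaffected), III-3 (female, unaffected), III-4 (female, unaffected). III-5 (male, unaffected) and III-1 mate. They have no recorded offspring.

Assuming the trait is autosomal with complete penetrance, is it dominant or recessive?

recessive

I-1 and I-2 are both unaffected yet have an affected child II-1. Under dominance, an affected child requires at least one affected parent, so the trait cannot be dominant.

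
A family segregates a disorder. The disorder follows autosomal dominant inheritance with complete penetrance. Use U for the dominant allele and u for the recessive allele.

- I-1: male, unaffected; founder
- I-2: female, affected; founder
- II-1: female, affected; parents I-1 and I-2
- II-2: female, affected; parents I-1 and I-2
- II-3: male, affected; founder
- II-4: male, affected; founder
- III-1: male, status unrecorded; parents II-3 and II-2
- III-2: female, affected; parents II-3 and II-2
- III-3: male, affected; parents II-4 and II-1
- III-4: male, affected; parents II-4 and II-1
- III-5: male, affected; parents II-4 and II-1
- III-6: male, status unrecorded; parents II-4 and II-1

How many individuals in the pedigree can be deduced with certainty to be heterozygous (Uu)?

Obligate heterozygotes: II-1 is affected so carries U and received u from I-1 (uu), so II-1 is Uu; II-2 is affected so carries U and received u from I-1 (uu), so II-2 is Uu.
Every other individual is either homozygous by phenotype or has at least one consistent homozygous assignment, so the count is 2.

2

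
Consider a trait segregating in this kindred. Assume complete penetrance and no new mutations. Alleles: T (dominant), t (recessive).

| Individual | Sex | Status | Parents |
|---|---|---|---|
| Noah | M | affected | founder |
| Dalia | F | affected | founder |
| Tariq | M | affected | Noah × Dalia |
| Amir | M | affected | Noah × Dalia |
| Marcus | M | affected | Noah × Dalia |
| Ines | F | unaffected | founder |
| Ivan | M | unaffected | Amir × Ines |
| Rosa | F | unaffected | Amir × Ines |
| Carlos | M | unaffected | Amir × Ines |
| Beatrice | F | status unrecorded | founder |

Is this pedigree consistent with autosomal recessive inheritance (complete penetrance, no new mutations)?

A consistent assignment under autosomal recessive exists: Noah tt, Dalia tt, Tariq tt, Amir tt, Marcus tt, Ines TT, Ivan Tt, Rosa Tt, Carlos Tt, Beatrice TT.
In this assignment every recorded phenotype matches its genotype and every non-founder's genotype is obtainable from its parents' genotypes, so the pedigree is consistent.

Yes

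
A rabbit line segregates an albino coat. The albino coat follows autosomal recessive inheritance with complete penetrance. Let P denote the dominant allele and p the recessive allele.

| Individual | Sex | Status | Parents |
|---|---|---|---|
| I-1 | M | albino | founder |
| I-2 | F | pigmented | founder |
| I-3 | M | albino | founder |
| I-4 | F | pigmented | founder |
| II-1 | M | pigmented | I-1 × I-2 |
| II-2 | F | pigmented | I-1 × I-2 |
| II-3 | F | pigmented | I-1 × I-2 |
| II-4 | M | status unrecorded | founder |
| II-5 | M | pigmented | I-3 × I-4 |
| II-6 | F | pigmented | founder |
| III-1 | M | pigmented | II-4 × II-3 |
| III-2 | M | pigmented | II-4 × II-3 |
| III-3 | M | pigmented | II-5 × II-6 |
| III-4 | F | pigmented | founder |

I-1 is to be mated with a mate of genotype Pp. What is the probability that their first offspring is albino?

I-1 is albino, so I-1 is pp.
The cross gives 1/2 Pp : 1/2 pp, so P(offspring is albino) = 1/2.

1/2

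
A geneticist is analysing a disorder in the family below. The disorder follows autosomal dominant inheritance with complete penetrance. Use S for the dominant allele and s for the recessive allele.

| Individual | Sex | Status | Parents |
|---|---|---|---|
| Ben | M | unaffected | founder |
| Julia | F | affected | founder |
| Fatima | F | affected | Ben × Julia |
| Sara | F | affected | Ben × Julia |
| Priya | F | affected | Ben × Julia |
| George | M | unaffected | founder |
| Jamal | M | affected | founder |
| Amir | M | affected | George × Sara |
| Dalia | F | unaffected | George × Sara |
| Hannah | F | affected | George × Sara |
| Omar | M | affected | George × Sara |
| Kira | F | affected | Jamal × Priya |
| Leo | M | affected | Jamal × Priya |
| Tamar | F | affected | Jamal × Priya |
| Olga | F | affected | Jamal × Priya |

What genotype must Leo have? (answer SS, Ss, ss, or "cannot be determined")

cannot be determined

Leo's phenotype allows SS or Ss, and no parent or child forces a single allele at both positions; consistent genotype assignments exist with Leo as SS or Ss.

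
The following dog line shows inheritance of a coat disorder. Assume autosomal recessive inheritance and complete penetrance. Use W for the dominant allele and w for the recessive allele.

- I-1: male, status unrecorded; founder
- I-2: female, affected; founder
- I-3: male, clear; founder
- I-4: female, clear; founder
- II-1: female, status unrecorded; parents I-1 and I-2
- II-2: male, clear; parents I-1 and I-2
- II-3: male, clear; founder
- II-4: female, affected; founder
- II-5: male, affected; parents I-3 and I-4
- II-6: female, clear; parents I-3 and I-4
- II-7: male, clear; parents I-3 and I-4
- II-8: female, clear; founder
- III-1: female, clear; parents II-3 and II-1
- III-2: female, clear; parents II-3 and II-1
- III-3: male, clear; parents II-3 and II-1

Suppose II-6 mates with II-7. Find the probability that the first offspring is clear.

I-3 is clear so carries W and passed w to II-5 (ww), so I-3 is Ww.
I-4 is clear so carries W and passed w to II-5 (ww), so I-4 is Ww.
II-6 is a clear offspring of I-3 (Ww) × I-4 (Ww), whose cross gives 1/4 WW : 1/2 Ww : 1/4 ww; conditioning on being clear, II-6 is WW with probability 1/3, Ww with probability 2/3.
II-7 is a clear offspring of I-3 (Ww) × I-4 (Ww), whose cross gives 1/4 WW : 1/2 Ww : 1/4 ww; conditioning on being clear, II-7 is WW with probability 1/3, Ww with probability 2/3.
Summing over parental genotype combinations, P(offspring is clear) = 1/9·1 + 2/9·1 + 2/9·1 + 4/9·3/4 = 8/9.

8/9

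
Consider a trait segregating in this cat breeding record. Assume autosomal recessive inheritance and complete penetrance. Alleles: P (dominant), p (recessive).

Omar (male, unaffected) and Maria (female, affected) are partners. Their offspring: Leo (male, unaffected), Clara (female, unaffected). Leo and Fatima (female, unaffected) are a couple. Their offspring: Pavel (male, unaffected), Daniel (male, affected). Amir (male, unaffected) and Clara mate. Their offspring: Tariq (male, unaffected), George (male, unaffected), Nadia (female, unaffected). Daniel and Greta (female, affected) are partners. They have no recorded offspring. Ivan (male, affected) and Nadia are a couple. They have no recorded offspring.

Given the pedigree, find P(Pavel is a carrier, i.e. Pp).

Leo is unaffected so carries P and received p from Maria (pp), so Leo is Pp.
Fatima is unaffected so carries P and passed p to Daniel (pp), so Fatima is Pp.
Their cross gives offspring ratios 1/4 PP : 1/2 Pp : 1/4 pp. Conditioning on Pavel being unaffected, P(Pp) = 1/2 / 3/4 = 2/3.

2/3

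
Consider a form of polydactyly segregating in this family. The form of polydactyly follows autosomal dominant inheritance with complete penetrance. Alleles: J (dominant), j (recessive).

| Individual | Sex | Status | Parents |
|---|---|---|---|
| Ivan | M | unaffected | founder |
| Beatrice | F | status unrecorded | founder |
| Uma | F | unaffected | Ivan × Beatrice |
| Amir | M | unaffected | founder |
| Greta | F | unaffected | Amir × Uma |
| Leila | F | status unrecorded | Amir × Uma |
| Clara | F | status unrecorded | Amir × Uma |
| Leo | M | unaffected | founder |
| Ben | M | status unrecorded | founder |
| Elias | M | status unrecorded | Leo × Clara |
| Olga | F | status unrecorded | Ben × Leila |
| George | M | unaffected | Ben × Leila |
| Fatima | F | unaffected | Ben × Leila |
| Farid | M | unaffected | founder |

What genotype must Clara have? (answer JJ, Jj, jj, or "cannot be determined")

From phenotype alone, Clara is JJ or Jj or jj.
Clara received j from Amir (jj) and received j from Uma (jj), so Clara is jj.

jj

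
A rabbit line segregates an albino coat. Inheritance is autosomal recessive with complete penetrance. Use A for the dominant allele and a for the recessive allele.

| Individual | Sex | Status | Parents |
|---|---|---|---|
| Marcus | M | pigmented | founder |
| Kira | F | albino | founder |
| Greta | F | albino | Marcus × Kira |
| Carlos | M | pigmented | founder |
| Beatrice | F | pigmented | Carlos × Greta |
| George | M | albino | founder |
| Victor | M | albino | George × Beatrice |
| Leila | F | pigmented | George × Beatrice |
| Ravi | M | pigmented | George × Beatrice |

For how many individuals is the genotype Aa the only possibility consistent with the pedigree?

Obligate heterozygotes: Marcus is pigmented so carries A and passed a to Greta (aa), so Marcus is Aa; Beatrice is pigmented so carries A and received a from Greta (aa), so Beatrice is Aa; Leila is pigmented so carries A and received a from George (aa), so Leila is Aa; Ravi is pigmented so carries A and received a from George (aa), so Ravi is Aa.
Every other individual is either homozygous by phenotype or has at least one consistent homozygous assignment, so the count is 4.

4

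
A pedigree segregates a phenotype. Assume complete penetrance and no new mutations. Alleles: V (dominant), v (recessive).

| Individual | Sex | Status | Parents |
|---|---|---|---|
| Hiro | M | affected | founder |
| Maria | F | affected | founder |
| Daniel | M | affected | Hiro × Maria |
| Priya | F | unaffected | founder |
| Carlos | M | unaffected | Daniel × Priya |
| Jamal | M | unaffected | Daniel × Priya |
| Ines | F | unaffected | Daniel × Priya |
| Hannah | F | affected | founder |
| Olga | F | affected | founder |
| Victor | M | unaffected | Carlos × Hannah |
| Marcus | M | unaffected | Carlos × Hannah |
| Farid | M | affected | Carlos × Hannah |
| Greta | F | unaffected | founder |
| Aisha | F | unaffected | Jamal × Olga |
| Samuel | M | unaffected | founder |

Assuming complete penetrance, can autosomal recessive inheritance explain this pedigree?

A consistent assignment under autosomal recessive exists: Hiro vv, Maria vv, Daniel vv, Priya VV, Carlos Vv, Jamal Vv, Ines Vv, Hannah vv, Olga vv, Victor Vv, Marcus Vv, Farid vv, Greta VV, Aisha Vv, Samuel VV.
In this assignment every recorded phenotype matches its genotype and every non-founder's genotype is obtainable from its parents' genotypes, so the pedigree is consistent.

Yes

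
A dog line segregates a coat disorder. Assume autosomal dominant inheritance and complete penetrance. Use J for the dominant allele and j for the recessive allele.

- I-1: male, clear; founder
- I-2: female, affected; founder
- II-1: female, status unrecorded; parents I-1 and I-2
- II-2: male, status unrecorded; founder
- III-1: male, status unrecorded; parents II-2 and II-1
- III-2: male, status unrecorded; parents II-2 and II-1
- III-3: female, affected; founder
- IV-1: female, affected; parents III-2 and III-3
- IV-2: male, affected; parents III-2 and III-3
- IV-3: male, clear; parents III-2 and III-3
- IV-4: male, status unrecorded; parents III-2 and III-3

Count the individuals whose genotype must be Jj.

Obligate heterozygotes: III-3 is affected so carries J and passed j to IV-3 (jj), so III-3 is Jj.
Every other individual is either homozygous by phenotype or has at least one consistent homozygous assignment, so the count is 1.

1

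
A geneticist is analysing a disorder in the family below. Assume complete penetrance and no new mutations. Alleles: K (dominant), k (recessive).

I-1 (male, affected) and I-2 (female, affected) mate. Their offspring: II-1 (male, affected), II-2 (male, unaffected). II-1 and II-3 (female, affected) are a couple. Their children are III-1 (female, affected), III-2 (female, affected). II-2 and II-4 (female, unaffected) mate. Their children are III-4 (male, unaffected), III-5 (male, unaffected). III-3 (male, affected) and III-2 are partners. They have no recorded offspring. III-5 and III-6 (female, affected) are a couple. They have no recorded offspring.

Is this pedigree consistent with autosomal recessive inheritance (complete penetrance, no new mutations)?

Under autosomal recessive, II-2 (unaffected, male) cannot arise from I-1 (affected) × I-2 (affected).

No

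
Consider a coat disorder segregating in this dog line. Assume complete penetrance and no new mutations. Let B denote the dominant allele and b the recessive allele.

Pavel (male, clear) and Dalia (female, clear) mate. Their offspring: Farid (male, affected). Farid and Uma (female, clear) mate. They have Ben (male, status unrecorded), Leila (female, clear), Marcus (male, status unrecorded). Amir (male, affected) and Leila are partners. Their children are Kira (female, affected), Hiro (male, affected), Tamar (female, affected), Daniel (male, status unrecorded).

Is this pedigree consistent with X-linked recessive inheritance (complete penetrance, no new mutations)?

A consistent assignment under X-linked recessive exists: Pavel X^B Y, Dalia X^B X^b, Farid X^b Y, Uma X^B X^B, Ben X^B Y, Leila X^B X^b, Marcus X^B Y, Amir X^b Y, Kira X^b X^b, Hiro X^b Y, Tamar X^b X^b, Daniel X^B Y.
In this assignment every recorded phenotype matches its genotype and every non-founder's genotype is obtainable from its parents' genotypes, so the pedigree is consistent.

Yes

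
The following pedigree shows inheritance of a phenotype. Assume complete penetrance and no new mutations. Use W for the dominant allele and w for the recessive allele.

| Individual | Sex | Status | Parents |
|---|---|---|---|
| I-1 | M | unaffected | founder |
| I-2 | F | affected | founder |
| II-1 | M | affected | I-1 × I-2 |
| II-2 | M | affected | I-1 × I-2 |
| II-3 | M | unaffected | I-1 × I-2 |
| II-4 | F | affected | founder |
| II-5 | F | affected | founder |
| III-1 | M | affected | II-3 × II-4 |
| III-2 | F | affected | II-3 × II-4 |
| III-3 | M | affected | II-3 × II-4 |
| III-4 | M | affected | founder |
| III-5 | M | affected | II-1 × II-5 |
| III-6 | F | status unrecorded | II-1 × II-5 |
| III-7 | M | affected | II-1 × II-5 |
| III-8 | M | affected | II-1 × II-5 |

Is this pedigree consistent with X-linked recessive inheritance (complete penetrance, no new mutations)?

No

Under X-linked recessive, II-3 (unaffected, male) cannot arise from I-1 (unaffected) × I-2 (affected).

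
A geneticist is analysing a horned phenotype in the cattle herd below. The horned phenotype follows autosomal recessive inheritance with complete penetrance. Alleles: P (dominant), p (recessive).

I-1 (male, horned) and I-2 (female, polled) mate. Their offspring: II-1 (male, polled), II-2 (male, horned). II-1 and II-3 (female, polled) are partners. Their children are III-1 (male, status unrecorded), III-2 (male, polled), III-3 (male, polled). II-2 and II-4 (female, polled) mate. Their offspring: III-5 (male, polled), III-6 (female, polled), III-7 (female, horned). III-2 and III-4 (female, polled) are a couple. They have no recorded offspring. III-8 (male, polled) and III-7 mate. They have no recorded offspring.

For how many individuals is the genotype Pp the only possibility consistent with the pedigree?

Obligate heterozygotes: I-2 is polled so carries P and passed p to II-2 (pp), so I-2 is Pp; II-1 is polled so carries P and received p from I-1 (pp), so II-1 is Pp; II-4 is polled so carries P and passed p to III-7 (pp), so II-4 is Pp; III-5 is polled so carries P and received p from II-2 (pp), so III-5 is Pp; III-6 is polled so carries P and received p from II-2 (pp), so III-6 is Pp.
Every other individual is either homozygous by phenotype or has at least one consistent homozygous assignment, so the count is 5.

5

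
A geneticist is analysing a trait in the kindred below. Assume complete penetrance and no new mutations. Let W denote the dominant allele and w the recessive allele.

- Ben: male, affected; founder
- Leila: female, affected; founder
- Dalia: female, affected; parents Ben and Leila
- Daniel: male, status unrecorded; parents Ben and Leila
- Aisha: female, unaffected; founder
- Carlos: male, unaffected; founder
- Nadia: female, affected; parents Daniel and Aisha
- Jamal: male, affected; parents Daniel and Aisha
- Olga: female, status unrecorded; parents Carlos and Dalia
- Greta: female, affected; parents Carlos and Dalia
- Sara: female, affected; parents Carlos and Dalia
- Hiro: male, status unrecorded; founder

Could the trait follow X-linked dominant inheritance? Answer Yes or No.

No

Under X-linked dominant, Jamal (affected, male) cannot arise from Daniel (unrecorded) × Aisha (unaffected).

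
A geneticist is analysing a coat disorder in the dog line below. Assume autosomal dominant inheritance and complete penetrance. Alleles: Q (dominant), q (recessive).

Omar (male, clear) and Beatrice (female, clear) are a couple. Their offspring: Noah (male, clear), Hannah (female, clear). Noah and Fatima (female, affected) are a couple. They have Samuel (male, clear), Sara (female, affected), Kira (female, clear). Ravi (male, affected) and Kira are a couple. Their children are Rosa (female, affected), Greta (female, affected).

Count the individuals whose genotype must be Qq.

Obligate heterozygotes: Fatima is affected so carries Q and passed q to Samuel (qq), so Fatima is Qq; Sara is affected so carries Q and received q from Noah (qq), so Sara is Qq; Rosa is affected so carries Q and received q from Kira (qq), so Rosa is Qq; Greta is affected so carries Q and received q from Kira (qq), so Greta is Qq.
Every other individual is either homozygous by phenotype or has at least one consistent homozygous assignment, so the count is 4.

4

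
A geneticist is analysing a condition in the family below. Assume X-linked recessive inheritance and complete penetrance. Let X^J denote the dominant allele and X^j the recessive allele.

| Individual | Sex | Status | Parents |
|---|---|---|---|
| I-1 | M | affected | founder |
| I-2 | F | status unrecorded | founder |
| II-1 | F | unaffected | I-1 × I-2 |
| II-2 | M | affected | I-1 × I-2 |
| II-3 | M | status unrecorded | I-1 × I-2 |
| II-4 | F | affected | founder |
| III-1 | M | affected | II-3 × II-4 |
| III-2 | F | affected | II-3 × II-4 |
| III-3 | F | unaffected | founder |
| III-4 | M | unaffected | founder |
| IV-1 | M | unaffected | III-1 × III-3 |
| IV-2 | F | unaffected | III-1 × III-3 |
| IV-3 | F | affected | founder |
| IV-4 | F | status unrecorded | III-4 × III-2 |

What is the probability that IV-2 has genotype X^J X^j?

IV-2 is unaffected so carries J and received j from III-1 (X^j Y), so IV-2 is X^J X^j, giving P(X^J X^j) = 1.

1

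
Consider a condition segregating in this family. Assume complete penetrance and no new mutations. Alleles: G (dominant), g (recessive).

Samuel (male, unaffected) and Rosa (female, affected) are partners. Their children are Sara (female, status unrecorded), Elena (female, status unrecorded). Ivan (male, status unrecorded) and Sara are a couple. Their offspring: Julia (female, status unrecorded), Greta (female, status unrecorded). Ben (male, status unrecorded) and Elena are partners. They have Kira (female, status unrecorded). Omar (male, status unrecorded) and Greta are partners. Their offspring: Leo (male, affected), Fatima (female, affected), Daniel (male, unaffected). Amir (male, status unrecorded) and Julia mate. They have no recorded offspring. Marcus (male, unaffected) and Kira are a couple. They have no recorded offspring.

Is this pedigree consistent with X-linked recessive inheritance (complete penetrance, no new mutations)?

A consistent assignment under X-linked recessive exists: Samuel X^G Y, Rosa X^g X^g, Sara X^G X^g, Elena X^G X^g, Ivan X^G Y, Ben X^G Y, Julia X^G X^G, Greta X^G X^g, Omar X^g Y, Amir X^G Y, Kira X^G X^G, Marcus X^G Y, Leo X^g Y, Fatima X^g X^g, Daniel X^G Y.
In this assignment every recorded phenotype matches its genotype and every non-founder's genotype is obtainable from its parents' genotypes, so the pedigree is consistent.

Yes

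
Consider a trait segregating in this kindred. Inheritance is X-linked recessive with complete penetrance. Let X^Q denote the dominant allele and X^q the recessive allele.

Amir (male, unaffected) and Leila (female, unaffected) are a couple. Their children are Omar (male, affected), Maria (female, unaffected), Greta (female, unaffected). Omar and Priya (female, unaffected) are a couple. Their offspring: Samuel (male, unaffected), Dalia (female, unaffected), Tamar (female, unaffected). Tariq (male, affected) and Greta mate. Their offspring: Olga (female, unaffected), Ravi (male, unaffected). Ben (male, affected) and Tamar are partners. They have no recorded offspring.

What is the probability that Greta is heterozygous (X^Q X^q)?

1/5

Amir is unaffected, so Amir is X^Q Y.
Leila is unaffected so carries Q and passed q to Omar (X^q Y), so Leila is X^Q X^q.
Their cross gives offspring ratios 1/2 X^Q X^Q : 1/2 X^Q X^q. Conditioning on Greta being unaffected, P(X^Q X^q) = 1/2 / 1 = 1/2 before taking Greta's own offspring into account.
Tariq is affected, so Tariq is X^q Y.
Now use Greta's offspring. Probability of each recorded status — unaffected daughter Olga: 1/2 if Greta is X^Q X^q, 1 if X^Q X^Q; unaffected son Ravi: 1/2 if Greta is X^Q X^q, 1 if X^Q X^Q.
Bayes: P(X^Q X^q) = 1/2·1/4 / (1/2·1/4 + 1/2·1) = 1/5.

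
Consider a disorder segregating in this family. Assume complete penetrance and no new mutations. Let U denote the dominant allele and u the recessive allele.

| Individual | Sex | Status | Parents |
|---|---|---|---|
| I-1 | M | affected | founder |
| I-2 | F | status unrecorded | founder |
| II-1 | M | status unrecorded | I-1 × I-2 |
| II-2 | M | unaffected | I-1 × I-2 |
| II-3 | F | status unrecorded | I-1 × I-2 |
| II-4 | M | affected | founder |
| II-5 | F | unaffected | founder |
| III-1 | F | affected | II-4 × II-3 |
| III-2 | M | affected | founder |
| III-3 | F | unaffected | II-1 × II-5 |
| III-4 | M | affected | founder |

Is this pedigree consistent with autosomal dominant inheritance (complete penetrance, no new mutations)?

A consistent assignment under autosomal dominant exists: I-1 Uu, I-2 Uu, II-1 Uu, II-2 uu, II-3 UU, II-4 UU, II-5 uu, III-1 UU, III-2 UU, III-3 uu, III-4 UU.
In this assignment every recorded phenotype matches its genotype and every non-founder's genotype is obtainable from its parents' genotypes, so the pedigree is consistent.

Yes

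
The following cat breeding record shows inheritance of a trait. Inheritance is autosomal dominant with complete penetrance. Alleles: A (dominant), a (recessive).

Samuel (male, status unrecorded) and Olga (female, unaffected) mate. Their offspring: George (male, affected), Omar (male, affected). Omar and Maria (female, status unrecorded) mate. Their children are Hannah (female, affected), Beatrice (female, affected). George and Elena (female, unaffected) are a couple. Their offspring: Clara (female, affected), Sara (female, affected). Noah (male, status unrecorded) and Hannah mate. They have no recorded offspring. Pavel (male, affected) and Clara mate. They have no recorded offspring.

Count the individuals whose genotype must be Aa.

4

Obligate heterozygotes: George is affected so carries A and received a from Olga (aa), so George is Aa; Omar is affected so carries A and received a from Olga (aa), so Omar is Aa; Clara is affected so carries A and received a from Elena (aa), so Clara is Aa; Sara is affected so carries A and received a from Elena (aa), so Sara is Aa.
Every other individual is either homozygous by phenotype or has at least one consistent homozygous assignment, so the count is 4.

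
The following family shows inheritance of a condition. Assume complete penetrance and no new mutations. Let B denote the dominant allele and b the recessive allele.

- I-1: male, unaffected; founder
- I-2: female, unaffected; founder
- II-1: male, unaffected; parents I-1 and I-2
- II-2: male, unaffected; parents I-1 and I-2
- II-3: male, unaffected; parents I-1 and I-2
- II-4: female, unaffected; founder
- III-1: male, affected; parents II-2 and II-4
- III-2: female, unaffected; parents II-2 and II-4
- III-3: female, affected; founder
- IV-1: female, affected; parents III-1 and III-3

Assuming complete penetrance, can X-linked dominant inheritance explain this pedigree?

No

Under X-linked dominant, III-1 (affected, male) cannot arise from II-2 (unaffected) × II-4 (unaffected).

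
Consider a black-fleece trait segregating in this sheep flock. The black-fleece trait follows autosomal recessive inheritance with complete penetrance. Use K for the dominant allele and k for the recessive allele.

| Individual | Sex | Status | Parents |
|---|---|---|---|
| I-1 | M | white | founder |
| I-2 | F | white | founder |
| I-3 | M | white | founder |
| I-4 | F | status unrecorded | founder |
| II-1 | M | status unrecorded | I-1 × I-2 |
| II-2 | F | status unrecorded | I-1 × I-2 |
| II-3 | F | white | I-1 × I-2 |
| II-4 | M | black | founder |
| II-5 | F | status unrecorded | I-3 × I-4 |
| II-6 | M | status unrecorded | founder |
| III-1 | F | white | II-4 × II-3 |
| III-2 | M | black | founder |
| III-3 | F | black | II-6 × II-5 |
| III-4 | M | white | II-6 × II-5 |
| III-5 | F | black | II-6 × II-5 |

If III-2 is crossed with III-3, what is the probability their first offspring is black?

1

III-2 is black, so III-2 is kk.
III-3 is black, so III-3 is kk.
The cross gives 1 kk, so P(offspring is black) = 1.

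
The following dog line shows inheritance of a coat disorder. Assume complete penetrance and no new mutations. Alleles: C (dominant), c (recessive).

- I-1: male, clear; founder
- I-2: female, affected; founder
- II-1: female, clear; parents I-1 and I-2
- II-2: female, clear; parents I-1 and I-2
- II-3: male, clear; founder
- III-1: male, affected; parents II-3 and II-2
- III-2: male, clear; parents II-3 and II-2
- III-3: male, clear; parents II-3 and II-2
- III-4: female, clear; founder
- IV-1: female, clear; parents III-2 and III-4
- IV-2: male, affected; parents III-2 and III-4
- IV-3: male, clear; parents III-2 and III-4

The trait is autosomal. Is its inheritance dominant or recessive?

II-3 and II-2 are both clear yet have an affected child III-1. Under dominance, an affected child requires at least one affected parent, so the trait cannot be dominant.

recessive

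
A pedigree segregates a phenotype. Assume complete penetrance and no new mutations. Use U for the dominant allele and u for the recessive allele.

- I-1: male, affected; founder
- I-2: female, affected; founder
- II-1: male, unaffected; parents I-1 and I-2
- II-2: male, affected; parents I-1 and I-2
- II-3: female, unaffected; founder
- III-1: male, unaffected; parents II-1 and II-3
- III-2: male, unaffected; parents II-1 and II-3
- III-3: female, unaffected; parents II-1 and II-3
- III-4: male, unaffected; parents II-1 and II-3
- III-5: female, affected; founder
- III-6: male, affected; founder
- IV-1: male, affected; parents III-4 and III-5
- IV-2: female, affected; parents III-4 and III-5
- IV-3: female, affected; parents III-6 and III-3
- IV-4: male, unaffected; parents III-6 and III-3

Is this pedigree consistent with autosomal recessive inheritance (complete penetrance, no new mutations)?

Under autosomal recessive, II-1 (unaffected, male) cannot arise from I-1 (affected) × I-2 (affected).

No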